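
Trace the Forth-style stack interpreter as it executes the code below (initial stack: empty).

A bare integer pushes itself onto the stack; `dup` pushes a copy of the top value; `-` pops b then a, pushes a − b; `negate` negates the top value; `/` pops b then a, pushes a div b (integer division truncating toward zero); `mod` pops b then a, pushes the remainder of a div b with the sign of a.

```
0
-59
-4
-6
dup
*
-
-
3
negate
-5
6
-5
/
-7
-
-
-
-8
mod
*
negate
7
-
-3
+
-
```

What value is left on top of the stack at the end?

10

0      -> [0]
-59    -> [0, -59]
-4     -> [0, -59, -4]
-6     -> [0, -59, -4, -6]
dup    -> [0, -59, -4, -6, -6]
*      -> [0, -59, -4, 36]
-      -> [0, -59, -40]
-      -> [0, -19]
3      -> [0, -19, 3]
negate -> [0, -19, -3]
-5     -> [0, -19, -3, -5]
6      -> [0, -19, -3, -5, 6]
-5     -> [0, -19, -3, -5, 6, -5]
/      -> [0, -19, -3, -5, -1]
-7     -> [0, -19, -3, -5, -1, -7]
-      -> [0, -19, -3, -5, 6]
-      -> [0, -19, -3, -11]
-      -> [0, -19, 8]
-8     -> [0, -19, 8, -8]
mod    -> [0, -19, 0]
*      -> [0, 0]
negate -> [0, 0]
7      -> [0, 0, 7]
-      -> [0, -7]
-3     -> [0, -7, -3]
+      -> [0, -10]
-      -> [10]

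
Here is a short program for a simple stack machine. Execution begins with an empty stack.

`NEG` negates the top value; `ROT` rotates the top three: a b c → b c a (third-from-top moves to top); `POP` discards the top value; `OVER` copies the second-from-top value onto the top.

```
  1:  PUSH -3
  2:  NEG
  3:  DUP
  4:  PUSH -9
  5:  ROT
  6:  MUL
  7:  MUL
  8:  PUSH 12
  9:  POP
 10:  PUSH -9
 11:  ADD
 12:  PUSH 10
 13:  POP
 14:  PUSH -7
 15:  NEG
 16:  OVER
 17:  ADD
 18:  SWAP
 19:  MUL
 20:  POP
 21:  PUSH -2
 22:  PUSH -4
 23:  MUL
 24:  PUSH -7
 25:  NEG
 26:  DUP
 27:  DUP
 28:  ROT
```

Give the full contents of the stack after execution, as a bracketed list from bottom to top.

PUSH -3 : [-3]
NEG     : [3]
DUP     : [3, 3]
PUSH -9 : [3, 3, -9]
ROT     : [3, -9, 3]
MUL     : [3, -27]
MUL     : [-81]
PUSH 12 : [-81, 12]
POP     : [-81]
PUSH -9 : [-81, -9]
ADD     : [-90]
PUSH 10 : [-90, 10]
POP     : [-90]
PUSH -7 : [-90, -7]
NEG     : [-90, 7]
OVER    : [-90, 7, -90]
ADD     : [-90, -83]
SWAP    : [-83, -90]
MUL     : [7470]
POP     : []
PUSH -2 : [-2]
PUSH -4 : [-2, -4]
MUL     : [8]
PUSH -7 : [8, -7]
NEG     : [8, 7]
DUP     : [8, 7, 7]
DUP     : [8, 7, 7, 7]
ROT     : [8, 7, 7, 7]

[8, 7, 7, 7]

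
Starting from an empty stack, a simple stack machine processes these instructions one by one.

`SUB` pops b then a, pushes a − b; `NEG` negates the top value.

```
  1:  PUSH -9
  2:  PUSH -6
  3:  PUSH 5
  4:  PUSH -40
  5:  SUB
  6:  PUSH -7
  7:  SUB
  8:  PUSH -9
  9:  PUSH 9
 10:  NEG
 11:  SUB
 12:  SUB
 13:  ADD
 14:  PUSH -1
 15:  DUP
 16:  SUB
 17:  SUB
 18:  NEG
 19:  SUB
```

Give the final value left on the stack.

37

PUSH -9  : [-9]
PUSH -6  : [-9, -6]
PUSH 5   : [-9, -6, 5]
PUSH -40 : [-9, -6, 5, -40]
SUB      : [-9, -6, 45]
PUSH -7  : [-9, -6, 45, -7]
SUB      : [-9, -6, 52]
PUSH -9  : [-9, -6, 52, -9]
PUSH 9   : [-9, -6, 52, -9, 9]
NEG      : [-9, -6, 52, -9, -9]
SUB      : [-9, -6, 52, 0]
SUB      : [-9, -6, 52]
ADD      : [-9, 46]
PUSH -1  : [-9, 46, -1]
DUP      : [-9, 46, -1, -1]
SUB      : [-9, 46, 0]
SUB      : [-9, 46]
NEG      : [-9, -46]
SUB      : [37]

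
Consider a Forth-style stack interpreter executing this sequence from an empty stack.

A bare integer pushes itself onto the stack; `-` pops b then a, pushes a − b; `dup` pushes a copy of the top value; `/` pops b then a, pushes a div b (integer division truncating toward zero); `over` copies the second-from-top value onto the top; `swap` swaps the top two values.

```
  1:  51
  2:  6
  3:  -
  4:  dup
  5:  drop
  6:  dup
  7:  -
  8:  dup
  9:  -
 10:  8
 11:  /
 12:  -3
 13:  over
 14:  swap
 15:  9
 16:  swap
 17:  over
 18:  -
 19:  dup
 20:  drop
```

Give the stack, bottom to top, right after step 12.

51   -> 51
6    -> 51 6
-    -> 45
dup  -> 45 45
drop -> 45
dup  -> 45 45
-    -> 0
dup  -> 0 0
-    -> 0
8    -> 0 8
/    -> 0
-3   -> 0 -3

[0, -3]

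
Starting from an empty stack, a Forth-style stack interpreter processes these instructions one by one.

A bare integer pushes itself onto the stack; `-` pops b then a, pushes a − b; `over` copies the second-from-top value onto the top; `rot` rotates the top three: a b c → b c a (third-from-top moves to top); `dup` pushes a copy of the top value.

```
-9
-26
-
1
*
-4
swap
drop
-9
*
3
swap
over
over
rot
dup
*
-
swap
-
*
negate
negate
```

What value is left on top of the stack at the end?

-9      [-9]
-26     [-9, -26]
-       [17]
1       [17, 1]
*       [17]
-4      [17, -4]
swap    [-4, 17]
drop    [-4]
-9      [-4, -9]
*       [36]
3       [36, 3]
swap    [3, 36]
over    [3, 36, 3]
over    [3, 36, 3, 36]
rot     [3, 3, 36, 36]
dup     [3, 3, 36, 36, 36]
*       [3, 3, 36, 1296]
-       [3, 3, -1260]
swap    [3, -1260, 3]
-       [3, -1263]
*       [-3789]
negate  [3789]
negate  [-3789]

-3789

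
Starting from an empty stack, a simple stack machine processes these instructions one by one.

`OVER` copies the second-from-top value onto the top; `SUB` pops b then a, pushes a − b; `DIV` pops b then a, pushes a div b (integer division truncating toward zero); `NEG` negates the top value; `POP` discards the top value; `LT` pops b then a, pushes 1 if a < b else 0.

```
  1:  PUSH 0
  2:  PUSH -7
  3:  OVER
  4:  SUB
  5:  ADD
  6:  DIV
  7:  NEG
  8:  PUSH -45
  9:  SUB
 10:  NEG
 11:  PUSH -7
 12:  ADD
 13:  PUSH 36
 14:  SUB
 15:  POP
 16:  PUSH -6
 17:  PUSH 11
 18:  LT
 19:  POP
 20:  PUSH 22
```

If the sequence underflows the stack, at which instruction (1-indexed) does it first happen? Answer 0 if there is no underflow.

6

PUSH 0  → 0
PUSH -7 → 0 -7
OVER    → 0 -7 0
SUB     → 0 -7
ADD     → -7
DIV  — needs 2 operands, stack has 1 → underflow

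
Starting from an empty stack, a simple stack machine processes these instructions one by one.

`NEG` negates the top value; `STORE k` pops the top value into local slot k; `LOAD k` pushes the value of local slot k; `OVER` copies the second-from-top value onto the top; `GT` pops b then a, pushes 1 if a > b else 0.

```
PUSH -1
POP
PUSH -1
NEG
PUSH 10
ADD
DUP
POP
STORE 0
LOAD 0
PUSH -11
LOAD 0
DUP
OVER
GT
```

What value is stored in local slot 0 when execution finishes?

11

PUSH -1  -> -1
POP      -> (empty)
PUSH -1  -> -1
NEG      -> 1
PUSH 10  -> 1 10
ADD      -> 11
DUP      -> 11 11
POP      -> 11
STORE 0  -> (empty)
LOAD 0   -> 11
PUSH -11 -> 11 -11
LOAD 0   -> 11 -11 11
DUP      -> 11 -11 11 11
OVER     -> 11 -11 11 11 11
GT       -> 11 -11 11 0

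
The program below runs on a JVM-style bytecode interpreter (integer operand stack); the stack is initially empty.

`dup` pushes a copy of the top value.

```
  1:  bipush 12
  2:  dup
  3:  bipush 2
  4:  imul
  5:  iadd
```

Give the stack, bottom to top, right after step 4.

[12, 24]

bipush 12  12
dup        12 12
bipush 2   12 12 2
imul       12 24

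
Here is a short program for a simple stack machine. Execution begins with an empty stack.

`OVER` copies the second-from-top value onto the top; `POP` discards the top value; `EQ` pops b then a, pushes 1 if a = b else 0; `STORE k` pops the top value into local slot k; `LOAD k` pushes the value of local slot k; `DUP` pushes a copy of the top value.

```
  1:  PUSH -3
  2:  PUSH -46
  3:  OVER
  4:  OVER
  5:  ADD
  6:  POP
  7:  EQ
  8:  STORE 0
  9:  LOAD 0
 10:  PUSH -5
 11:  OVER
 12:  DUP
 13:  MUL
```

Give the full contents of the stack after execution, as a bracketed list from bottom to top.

[0, -5, 0]

PUSH -3   [-3]
PUSH -46  [-3, -46]
OVER      [-3, -46, -3]
OVER      [-3, -46, -3, -46]
ADD       [-3, -46, -49]
POP       [-3, -46]
EQ        [0]
STORE 0   []
LOAD 0    [0]
PUSH -5   [0, -5]
OVER      [0, -5, 0]
DUP       [0, -5, 0, 0]
MUL       [0, -5, 0]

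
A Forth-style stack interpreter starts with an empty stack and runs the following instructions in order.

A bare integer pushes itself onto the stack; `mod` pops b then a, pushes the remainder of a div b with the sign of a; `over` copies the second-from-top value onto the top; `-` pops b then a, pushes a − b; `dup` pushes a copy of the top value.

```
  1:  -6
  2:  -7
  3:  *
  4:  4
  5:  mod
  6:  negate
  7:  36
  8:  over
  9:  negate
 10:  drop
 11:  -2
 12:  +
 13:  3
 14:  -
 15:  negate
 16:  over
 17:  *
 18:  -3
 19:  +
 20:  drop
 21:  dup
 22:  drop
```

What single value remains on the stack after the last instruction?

-6     : [-6]
-7     : [-6, -7]
*      : [42]
4      : [42, 4]
mod    : [2]
negate : [-2]
36     : [-2, 36]
over   : [-2, 36, -2]
negate : [-2, 36, 2]
drop   : [-2, 36]
-2     : [-2, 36, -2]
+      : [-2, 34]
3      : [-2, 34, 3]
-      : [-2, 31]
negate : [-2, -31]
over   : [-2, -31, -2]
*      : [-2, 62]
-3     : [-2, 62, -3]
+      : [-2, 59]
drop   : [-2]
dup    : [-2, -2]
drop   : [-2]

-2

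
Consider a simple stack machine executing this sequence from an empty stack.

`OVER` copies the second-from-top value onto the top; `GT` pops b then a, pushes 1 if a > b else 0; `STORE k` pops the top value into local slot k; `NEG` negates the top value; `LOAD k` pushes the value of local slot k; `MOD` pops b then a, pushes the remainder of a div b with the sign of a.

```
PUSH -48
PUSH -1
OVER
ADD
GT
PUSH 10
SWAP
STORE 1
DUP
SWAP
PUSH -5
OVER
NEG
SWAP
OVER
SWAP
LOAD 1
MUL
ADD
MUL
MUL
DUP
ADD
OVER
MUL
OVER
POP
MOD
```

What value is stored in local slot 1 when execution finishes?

1

PUSH -48 → [-48]
PUSH -1  → [-48, -1]
OVER     → [-48, -1, -48]
ADD      → [-48, -49]
GT       → [1]
PUSH 10  → [1, 10]
SWAP     → [10, 1]
STORE 1  → [10]
DUP      → [10, 10]
SWAP     → [10, 10]
PUSH -5  → [10, 10, -5]
OVER     → [10, 10, -5, 10]
NEG      → [10, 10, -5, -10]
SWAP     → [10, 10, -10, -5]
OVER     → [10, 10, -10, -5, -10]
SWAP     → [10, 10, -10, -10, -5]
LOAD 1   → [10, 10, -10, -10, -5, 1]
MUL      → [10, 10, -10, -10, -5]
ADD      → [10, 10, -10, -15]
MUL      → [10, 10, 150]
MUL      → [10, 1500]
DUP      → [10, 1500, 1500]
ADD      → [10, 3000]
OVER     → [10, 3000, 10]
MUL      → [10, 30000]
OVER     → [10, 30000, 10]
POP      → [10, 30000]
MOD      → [10]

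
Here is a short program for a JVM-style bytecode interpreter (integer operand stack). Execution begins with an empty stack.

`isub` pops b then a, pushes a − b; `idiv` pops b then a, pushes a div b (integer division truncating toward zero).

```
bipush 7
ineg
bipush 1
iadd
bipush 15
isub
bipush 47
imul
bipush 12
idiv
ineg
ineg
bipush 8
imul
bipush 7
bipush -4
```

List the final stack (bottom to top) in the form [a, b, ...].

bipush 7  → 7
ineg      → -7
bipush 1  → -7 1
iadd      → -6
bipush 15 → -6 15
isub      → -21
bipush 47 → -21 47
imul      → -987
bipush 12 → -987 12
idiv      → -82
ineg      → 82
ineg      → -82
bipush 8  → -82 8
imul      → -656
bipush 7  → -656 7
bipush -4 → -656 7 -4

[-656, 7, -4]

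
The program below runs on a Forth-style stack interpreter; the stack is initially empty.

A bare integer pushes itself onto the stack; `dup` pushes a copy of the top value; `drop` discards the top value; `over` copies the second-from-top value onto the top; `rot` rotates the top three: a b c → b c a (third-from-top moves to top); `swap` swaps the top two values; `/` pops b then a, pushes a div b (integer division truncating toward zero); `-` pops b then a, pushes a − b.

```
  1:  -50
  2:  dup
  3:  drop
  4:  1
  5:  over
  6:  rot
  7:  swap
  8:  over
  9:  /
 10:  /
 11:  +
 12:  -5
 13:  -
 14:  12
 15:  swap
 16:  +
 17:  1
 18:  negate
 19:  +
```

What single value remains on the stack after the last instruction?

-33

-50    → -50
dup    → -50 -50
drop   → -50
1      → -50 1
over   → -50 1 -50
rot    → 1 -50 -50
swap   → 1 -50 -50
over   → 1 -50 -50 -50
/      → 1 -50 1
/      → 1 -50
+      → -49
-5     → -49 -5
-      → -44
12     → -44 12
swap   → 12 -44
+      → -32
1      → -32 1
negate → -32 -1
+      → -33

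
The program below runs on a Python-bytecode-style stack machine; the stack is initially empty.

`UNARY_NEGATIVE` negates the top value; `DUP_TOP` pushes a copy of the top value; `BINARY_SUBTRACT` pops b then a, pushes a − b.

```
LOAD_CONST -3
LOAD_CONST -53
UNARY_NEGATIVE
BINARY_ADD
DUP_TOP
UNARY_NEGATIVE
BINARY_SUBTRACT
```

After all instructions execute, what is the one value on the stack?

LOAD_CONST -3    [-3]
LOAD_CONST -53   [-3, -53]
UNARY_NEGATIVE   [-3, 53]
BINARY_ADD       [50]
DUP_TOP          [50, 50]
UNARY_NEGATIVE   [50, -50]
BINARY_SUBTRACT  [100]

100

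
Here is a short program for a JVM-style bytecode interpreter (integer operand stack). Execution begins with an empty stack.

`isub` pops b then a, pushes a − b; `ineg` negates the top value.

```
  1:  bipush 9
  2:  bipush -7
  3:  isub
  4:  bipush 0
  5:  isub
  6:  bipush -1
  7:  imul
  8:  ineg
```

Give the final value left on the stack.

bipush 9  : [9]
bipush -7 : [9, -7]
isub      : [16]
bipush 0  : [16, 0]
isub      : [16]
bipush -1 : [16, -1]
imul      : [-16]
ineg      : [16]

16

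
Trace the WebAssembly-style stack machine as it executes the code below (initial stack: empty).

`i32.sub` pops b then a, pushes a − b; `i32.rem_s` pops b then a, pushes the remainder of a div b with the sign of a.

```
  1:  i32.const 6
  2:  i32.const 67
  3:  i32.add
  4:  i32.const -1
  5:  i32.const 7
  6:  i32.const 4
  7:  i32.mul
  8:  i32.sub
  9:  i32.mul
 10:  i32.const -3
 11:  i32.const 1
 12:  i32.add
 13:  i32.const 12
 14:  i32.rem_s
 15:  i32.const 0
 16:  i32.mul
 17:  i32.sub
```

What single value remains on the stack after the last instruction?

i32.const 6  → [6]
i32.const 67 → [6, 67]
i32.add      → [73]
i32.const -1 → [73, -1]
i32.const 7  → [73, -1, 7]
i32.const 4  → [73, -1, 7, 4]
i32.mul      → [73, -1, 28]
i32.sub      → [73, -29]
i32.mul      → [-2117]
i32.const -3 → [-2117, -3]
i32.const 1  → [-2117, -3, 1]
i32.add      → [-2117, -2]
i32.const 12 → [-2117, -2, 12]
i32.rem_s    → [-2117, -2]
i32.const 0  → [-2117, -2, 0]
i32.mul      → [-2117, 0]
i32.sub      → [-2117]

-2117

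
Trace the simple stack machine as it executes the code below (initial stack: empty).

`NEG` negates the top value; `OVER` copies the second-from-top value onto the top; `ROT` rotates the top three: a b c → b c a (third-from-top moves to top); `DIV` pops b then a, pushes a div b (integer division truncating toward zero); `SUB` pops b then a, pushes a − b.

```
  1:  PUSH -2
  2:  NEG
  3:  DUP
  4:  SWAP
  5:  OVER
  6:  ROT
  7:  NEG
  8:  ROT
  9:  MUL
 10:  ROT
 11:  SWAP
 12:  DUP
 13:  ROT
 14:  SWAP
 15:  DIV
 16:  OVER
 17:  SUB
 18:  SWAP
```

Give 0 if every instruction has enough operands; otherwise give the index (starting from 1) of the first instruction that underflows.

PUSH -2 : -2
NEG     : 2
DUP     : 2 2
SWAP    : 2 2
OVER    : 2 2 2
ROT     : 2 2 2
NEG     : 2 2 -2
ROT     : 2 -2 2
MUL     : 2 -4
ROT  — needs 3 operands, stack has 2 → underflow

10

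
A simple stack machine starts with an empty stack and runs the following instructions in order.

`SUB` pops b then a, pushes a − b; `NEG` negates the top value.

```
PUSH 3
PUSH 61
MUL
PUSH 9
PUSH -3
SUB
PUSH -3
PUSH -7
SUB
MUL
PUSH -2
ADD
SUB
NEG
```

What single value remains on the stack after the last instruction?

-137

PUSH 3  -> 3
PUSH 61 -> 3 61
MUL     -> 183
PUSH 9  -> 183 9
PUSH -3 -> 183 9 -3
SUB     -> 183 12
PUSH -3 -> 183 12 -3
PUSH -7 -> 183 12 -3 -7
SUB     -> 183 12 4
MUL     -> 183 48
PUSH -2 -> 183 48 -2
ADD     -> 183 46
SUB     -> 137
NEG     -> -137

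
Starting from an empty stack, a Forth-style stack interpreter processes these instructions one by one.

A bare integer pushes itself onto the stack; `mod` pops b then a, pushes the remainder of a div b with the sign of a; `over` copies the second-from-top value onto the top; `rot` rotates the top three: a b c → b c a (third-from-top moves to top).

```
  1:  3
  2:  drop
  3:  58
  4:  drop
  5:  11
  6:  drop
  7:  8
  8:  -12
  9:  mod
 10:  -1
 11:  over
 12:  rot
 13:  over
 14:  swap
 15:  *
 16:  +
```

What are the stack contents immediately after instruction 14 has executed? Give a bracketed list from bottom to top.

[-1, 8, 8, 8]

3    : 3
drop : (empty)
58   : 58
drop : (empty)
11   : 11
drop : (empty)
8    : 8
-12  : 8 -12
mod  : 8
-1   : 8 -1
over : 8 -1 8
rot  : -1 8 8
over : -1 8 8 8
swap : -1 8 8 8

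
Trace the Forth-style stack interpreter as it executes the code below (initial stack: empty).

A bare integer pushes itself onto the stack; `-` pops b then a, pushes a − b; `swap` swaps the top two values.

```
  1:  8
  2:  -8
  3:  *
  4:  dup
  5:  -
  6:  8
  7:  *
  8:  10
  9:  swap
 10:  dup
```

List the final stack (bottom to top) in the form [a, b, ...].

[10, 0, 0]

8    -> 8
-8   -> 8 -8
*    -> -64
dup  -> -64 -64
-    -> 0
8    -> 0 8
*    -> 0
10   -> 0 10
swap -> 10 0
dup  -> 10 0 0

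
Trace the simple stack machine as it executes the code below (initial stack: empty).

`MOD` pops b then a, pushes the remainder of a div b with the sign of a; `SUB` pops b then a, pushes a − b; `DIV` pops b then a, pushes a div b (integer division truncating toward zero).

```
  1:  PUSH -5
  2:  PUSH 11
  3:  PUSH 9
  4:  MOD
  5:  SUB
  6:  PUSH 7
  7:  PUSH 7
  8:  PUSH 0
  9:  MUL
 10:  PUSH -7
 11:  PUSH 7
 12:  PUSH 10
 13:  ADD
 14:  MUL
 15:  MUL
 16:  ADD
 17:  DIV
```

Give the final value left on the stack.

-1

PUSH -5 : -5
PUSH 11 : -5 11
PUSH 9  : -5 11 9
MOD     : -5 2
SUB     : -7
PUSH 7  : -7 7
PUSH 7  : -7 7 7
PUSH 0  : -7 7 7 0
MUL     : -7 7 0
PUSH -7 : -7 7 0 -7
PUSH 7  : -7 7 0 -7 7
PUSH 10 : -7 7 0 -7 7 10
ADD     : -7 7 0 -7 17
MUL     : -7 7 0 -119
MUL     : -7 7 0
ADD     : -7 7
DIV     : -1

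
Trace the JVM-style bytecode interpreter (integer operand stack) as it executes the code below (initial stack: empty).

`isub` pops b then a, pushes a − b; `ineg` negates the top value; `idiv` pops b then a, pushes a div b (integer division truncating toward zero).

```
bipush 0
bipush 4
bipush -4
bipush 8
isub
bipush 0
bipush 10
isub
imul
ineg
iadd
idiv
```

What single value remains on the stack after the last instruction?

bipush 0  -> 0
bipush 4  -> 0 4
bipush -4 -> 0 4 -4
bipush 8  -> 0 4 -4 8
isub      -> 0 4 -12
bipush 0  -> 0 4 -12 0
bipush 10 -> 0 4 -12 0 10
isub      -> 0 4 -12 -10
imul      -> 0 4 120
ineg      -> 0 4 -120
iadd      -> 0 -116
idiv      -> 0

0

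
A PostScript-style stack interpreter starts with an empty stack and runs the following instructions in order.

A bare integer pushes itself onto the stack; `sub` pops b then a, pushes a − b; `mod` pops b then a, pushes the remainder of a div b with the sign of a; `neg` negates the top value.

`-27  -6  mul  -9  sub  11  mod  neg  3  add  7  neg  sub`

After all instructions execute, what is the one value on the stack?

-27 -> [-27]
-6  -> [-27, -6]
mul -> [162]
-9  -> [162, -9]
sub -> [171]
11  -> [171, 11]
mod -> [6]
neg -> [-6]
3   -> [-6, 3]
add -> [-3]
7   -> [-3, 7]
neg -> [-3, -7]
sub -> [4]

4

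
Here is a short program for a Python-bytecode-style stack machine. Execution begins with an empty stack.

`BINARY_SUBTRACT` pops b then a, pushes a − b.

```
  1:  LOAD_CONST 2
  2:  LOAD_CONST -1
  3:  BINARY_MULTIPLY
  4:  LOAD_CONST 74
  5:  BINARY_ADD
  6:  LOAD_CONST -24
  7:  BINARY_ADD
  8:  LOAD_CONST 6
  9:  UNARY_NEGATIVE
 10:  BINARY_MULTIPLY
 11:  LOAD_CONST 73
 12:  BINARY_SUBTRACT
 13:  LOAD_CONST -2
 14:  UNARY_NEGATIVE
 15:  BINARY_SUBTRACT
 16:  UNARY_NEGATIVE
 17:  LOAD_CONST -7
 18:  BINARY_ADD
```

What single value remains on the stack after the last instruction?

LOAD_CONST 2     [2]
LOAD_CONST -1    [2, -1]
BINARY_MULTIPLY  [-2]
LOAD_CONST 74    [-2, 74]
BINARY_ADD       [72]
LOAD_CONST -24   [72, -24]
BINARY_ADD       [48]
LOAD_CONST 6     [48, 6]
UNARY_NEGATIVE   [48, -6]
BINARY_MULTIPLY  [-288]
LOAD_CONST 73    [-288, 73]
BINARY_SUBTRACT  [-361]
LOAD_CONST -2    [-361, -2]
UNARY_NEGATIVE   [-361, 2]
BINARY_SUBTRACT  [-363]
UNARY_NEGATIVE   [363]
LOAD_CONST -7    [363, -7]
BINARY_ADD       [356]

356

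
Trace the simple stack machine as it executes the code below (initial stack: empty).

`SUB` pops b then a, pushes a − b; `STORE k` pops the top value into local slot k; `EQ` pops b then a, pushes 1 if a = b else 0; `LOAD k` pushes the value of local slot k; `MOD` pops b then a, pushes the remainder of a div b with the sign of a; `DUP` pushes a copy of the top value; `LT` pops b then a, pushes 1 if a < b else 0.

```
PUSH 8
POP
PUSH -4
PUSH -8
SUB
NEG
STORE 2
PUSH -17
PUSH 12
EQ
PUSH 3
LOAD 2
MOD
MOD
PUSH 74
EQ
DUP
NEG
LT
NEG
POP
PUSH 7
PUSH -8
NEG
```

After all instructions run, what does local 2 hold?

PUSH 8   -> 8
POP      -> (empty)
PUSH -4  -> -4
PUSH -8  -> -4 -8
SUB      -> 4
NEG      -> -4
STORE 2  -> (empty)
PUSH -17 -> -17
PUSH 12  -> -17 12
EQ       -> 0
PUSH 3   -> 0 3
LOAD 2   -> 0 3 -4
MOD      -> 0 3
MOD      -> 0
PUSH 74  -> 0 74
EQ       -> 0
DUP      -> 0 0
NEG      -> 0 0
LT       -> 0
NEG      -> 0
POP      -> (empty)
PUSH 7   -> 7
PUSH -8  -> 7 -8
NEG      -> 7 8

-4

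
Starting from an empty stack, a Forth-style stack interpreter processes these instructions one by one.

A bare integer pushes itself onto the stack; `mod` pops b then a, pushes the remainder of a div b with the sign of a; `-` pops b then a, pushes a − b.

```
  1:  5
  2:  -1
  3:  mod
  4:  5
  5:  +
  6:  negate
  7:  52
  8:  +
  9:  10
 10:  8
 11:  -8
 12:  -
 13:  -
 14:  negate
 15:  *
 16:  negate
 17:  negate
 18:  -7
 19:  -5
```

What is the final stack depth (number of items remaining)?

5      -> [5]
-1     -> [5, -1]
mod    -> [0]
5      -> [0, 5]
+      -> [5]
negate -> [-5]
52     -> [-5, 52]
+      -> [47]
10     -> [47, 10]
8      -> [47, 10, 8]
-8     -> [47, 10, 8, -8]
-      -> [47, 10, 16]
-      -> [47, -6]
negate -> [47, 6]
*      -> [282]
negate -> [-282]
negate -> [282]
-7     -> [282, -7]
-5     -> [282, -7, -5]

3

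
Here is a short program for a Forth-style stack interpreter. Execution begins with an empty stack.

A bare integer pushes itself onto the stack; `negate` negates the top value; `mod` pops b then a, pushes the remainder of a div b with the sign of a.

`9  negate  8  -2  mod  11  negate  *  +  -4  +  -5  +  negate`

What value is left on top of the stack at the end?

9      → 9
negate → -9
8      → -9 8
-2     → -9 8 -2
mod    → -9 0
11     → -9 0 11
negate → -9 0 -11
*      → -9 0
+      → -9
-4     → -9 -4
+      → -13
-5     → -13 -5
+      → -18
negate → 18

18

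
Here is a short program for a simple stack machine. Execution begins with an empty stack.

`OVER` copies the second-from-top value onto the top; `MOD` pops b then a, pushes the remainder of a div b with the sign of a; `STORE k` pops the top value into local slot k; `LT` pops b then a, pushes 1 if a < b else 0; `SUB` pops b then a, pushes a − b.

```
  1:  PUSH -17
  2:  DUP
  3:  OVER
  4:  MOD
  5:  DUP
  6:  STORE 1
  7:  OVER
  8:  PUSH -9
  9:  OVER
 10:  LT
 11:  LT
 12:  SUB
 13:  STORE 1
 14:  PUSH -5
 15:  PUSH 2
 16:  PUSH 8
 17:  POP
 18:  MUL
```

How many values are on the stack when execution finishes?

PUSH -17  -17
DUP       -17 -17
OVER      -17 -17 -17
MOD       -17 0
DUP       -17 0 0
STORE 1   -17 0
OVER      -17 0 -17
PUSH -9   -17 0 -17 -9
OVER      -17 0 -17 -9 -17
LT        -17 0 -17 0
LT        -17 0 1
SUB       -17 -1
STORE 1   -17
PUSH -5   -17 -5
PUSH 2    -17 -5 2
PUSH 8    -17 -5 2 8
POP       -17 -5 2
MUL       -17 -10

2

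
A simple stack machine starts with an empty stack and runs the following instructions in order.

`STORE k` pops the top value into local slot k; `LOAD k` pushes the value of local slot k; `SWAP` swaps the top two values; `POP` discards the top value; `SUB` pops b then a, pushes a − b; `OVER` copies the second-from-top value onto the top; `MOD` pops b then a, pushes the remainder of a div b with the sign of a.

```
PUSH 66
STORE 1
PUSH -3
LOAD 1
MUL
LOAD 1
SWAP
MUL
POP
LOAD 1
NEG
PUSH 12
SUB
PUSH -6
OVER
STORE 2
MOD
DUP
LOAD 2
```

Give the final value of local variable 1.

PUSH 66 -> 66
STORE 1 -> (empty)
PUSH -3 -> -3
LOAD 1  -> -3 66
MUL     -> -198
LOAD 1  -> -198 66
SWAP    -> 66 -198
MUL     -> -13068
POP     -> (empty)
LOAD 1  -> 66
NEG     -> -66
PUSH 12 -> -66 12
SUB     -> -78
PUSH -6 -> -78 -6
OVER    -> -78 -6 -78
STORE 2 -> -78 -6
MOD     -> 0
DUP     -> 0 0
LOAD 2  -> 0 0 -78

66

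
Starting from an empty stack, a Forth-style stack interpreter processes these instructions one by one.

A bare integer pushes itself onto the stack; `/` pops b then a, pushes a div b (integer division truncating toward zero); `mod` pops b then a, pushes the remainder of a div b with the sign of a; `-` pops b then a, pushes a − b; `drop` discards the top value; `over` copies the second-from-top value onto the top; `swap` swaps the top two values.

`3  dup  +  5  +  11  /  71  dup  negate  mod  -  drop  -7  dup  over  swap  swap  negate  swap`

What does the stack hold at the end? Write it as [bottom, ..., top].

3      -> [3]
dup    -> [3, 3]
+      -> [6]
5      -> [6, 5]
+      -> [11]
11     -> [11, 11]
/      -> [1]
71     -> [1, 71]
dup    -> [1, 71, 71]
negate -> [1, 71, -71]
mod    -> [1, 0]
-      -> [1]
drop   -> []
-7     -> [-7]
dup    -> [-7, -7]
over   -> [-7, -7, -7]
swap   -> [-7, -7, -7]
swap   -> [-7, -7, -7]
negate -> [-7, -7, 7]
swap   -> [-7, 7, -7]

[-7, 7, -7]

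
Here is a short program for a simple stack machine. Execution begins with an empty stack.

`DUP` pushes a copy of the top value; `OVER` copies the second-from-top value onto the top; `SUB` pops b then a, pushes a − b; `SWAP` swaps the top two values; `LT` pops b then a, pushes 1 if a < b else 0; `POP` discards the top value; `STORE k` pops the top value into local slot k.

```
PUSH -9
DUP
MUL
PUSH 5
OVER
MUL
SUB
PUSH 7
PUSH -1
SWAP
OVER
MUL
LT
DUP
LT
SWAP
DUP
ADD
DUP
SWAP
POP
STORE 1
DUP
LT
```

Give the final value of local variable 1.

PUSH -9 : [-9]
DUP     : [-9, -9]
MUL     : [81]
PUSH 5  : [81, 5]
OVER    : [81, 5, 81]
MUL     : [81, 405]
SUB     : [-324]
PUSH 7  : [-324, 7]
PUSH -1 : [-324, 7, -1]
SWAP    : [-324, -1, 7]
OVER    : [-324, -1, 7, -1]
MUL     : [-324, -1, -7]
LT      : [-324, 0]
DUP     : [-324, 0, 0]
LT      : [-324, 0]
SWAP    : [0, -324]
DUP     : [0, -324, -324]
ADD     : [0, -648]
DUP     : [0, -648, -648]
SWAP    : [0, -648, -648]
POP     : [0, -648]
STORE 1 : [0]
DUP     : [0, 0]
LT      : [0]

-648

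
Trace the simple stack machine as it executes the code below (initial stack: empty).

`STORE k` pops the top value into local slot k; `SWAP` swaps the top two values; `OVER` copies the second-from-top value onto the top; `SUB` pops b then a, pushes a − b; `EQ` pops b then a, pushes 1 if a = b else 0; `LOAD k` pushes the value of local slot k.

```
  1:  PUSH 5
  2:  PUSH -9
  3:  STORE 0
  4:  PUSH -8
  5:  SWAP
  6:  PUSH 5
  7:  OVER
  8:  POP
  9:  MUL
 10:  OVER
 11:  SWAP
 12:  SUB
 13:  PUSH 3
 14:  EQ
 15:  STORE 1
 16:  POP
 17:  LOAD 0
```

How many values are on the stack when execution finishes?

PUSH 5  -> 5
PUSH -9 -> 5 -9
STORE 0 -> 5
PUSH -8 -> 5 -8
SWAP    -> -8 5
PUSH 5  -> -8 5 5
OVER    -> -8 5 5 5
POP     -> -8 5 5
MUL     -> -8 25
OVER    -> -8 25 -8
SWAP    -> -8 -8 25
SUB     -> -8 -33
PUSH 3  -> -8 -33 3
EQ      -> -8 0
STORE 1 -> -8
POP     -> (empty)
LOAD 0  -> -9

1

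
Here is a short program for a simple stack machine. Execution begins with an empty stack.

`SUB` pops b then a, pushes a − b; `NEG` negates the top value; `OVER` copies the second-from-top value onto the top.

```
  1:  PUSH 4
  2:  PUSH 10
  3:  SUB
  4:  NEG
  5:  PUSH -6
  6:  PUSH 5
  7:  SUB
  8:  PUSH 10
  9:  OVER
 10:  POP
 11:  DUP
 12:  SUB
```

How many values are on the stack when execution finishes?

3

PUSH 4  : [4]
PUSH 10 : [4, 10]
SUB     : [-6]
NEG     : [6]
PUSH -6 : [6, -6]
PUSH 5  : [6, -6, 5]
SUB     : [6, -11]
PUSH 10 : [6, -11, 10]
OVER    : [6, -11, 10, -11]
POP     : [6, -11, 10]
DUP     : [6, -11, 10, 10]
SUB     : [6, -11, 0]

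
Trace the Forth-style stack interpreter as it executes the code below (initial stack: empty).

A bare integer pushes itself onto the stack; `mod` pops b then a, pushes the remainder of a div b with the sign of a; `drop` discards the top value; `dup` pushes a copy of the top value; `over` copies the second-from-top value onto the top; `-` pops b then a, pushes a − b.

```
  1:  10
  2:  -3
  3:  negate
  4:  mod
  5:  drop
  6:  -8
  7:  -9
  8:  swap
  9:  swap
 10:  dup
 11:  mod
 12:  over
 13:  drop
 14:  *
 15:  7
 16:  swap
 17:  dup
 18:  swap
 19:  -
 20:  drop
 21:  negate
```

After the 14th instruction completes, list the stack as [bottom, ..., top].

10     : 10
-3     : 10 -3
negate : 10 3
mod    : 1
drop   : (empty)
-8     : -8
-9     : -8 -9
swap   : -9 -8
swap   : -8 -9
dup    : -8 -9 -9
mod    : -8 0
over   : -8 0 -8
drop   : -8 0
*      : 0

[0]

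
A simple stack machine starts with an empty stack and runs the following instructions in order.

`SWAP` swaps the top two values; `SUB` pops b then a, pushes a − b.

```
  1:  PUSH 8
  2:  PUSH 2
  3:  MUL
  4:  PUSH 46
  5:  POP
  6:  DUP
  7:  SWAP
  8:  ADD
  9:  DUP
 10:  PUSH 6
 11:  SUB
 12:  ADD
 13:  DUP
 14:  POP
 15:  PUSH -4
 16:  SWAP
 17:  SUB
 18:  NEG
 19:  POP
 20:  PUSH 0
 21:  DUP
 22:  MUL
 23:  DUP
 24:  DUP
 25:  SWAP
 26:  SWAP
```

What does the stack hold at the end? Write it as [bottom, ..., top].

PUSH 8  -> [8]
PUSH 2  -> [8, 2]
MUL     -> [16]
PUSH 46 -> [16, 46]
POP     -> [16]
DUP     -> [16, 16]
SWAP    -> [16, 16]
ADD     -> [32]
DUP     -> [32, 32]
PUSH 6  -> [32, 32, 6]
SUB     -> [32, 26]
ADD     -> [58]
DUP     -> [58, 58]
POP     -> [58]
PUSH -4 -> [58, -4]
SWAP    -> [-4, 58]
SUB     -> [-62]
NEG     -> [62]
POP     -> []
PUSH 0  -> [0]
DUP     -> [0, 0]
MUL     -> [0]
DUP     -> [0, 0]
DUP     -> [0, 0, 0]
SWAP    -> [0, 0, 0]
SWAP    -> [0, 0, 0]

[0, 0, 0]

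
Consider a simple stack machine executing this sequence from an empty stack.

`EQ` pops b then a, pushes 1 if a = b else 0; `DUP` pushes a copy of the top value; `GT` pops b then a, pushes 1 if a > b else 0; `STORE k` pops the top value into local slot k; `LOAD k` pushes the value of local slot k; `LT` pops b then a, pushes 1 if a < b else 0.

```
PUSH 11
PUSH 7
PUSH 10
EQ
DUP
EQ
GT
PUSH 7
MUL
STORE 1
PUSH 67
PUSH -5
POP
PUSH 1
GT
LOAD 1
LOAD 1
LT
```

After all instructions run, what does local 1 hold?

7

PUSH 11 → [11]
PUSH 7  → [11, 7]
PUSH 10 → [11, 7, 10]
EQ      → [11, 0]
DUP     → [11, 0, 0]
EQ      → [11, 1]
GT      → [1]
PUSH 7  → [1, 7]
MUL     → [7]
STORE 1 → []
PUSH 67 → [67]
PUSH -5 → [67, -5]
POP     → [67]
PUSH 1  → [67, 1]
GT      → [1]
LOAD 1  → [1, 7]
LOAD 1  → [1, 7, 7]
LT      → [1, 0]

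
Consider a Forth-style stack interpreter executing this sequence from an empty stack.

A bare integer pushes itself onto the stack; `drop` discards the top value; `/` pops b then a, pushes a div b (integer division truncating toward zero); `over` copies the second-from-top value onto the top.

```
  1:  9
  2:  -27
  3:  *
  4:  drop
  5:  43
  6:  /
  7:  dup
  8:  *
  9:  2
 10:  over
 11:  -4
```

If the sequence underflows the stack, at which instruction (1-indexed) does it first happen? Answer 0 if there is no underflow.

9    → 9
-27  → 9 -27
*    → -243
drop → (empty)
43   → 43
/  — needs 2 operands, stack has 1 → underflow

6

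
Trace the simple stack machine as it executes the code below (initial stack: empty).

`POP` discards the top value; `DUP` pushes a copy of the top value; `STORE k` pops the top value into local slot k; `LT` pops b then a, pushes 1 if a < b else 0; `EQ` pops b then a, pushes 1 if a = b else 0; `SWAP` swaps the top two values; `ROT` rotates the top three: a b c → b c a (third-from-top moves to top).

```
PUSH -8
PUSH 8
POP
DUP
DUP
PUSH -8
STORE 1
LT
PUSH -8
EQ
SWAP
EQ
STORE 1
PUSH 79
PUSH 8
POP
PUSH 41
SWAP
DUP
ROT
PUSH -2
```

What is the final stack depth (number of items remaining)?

PUSH -8 : -8
PUSH 8  : -8 8
POP     : -8
DUP     : -8 -8
DUP     : -8 -8 -8
PUSH -8 : -8 -8 -8 -8
STORE 1 : -8 -8 -8
LT      : -8 0
PUSH -8 : -8 0 -8
EQ      : -8 0
SWAP    : 0 -8
EQ      : 0
STORE 1 : (empty)
PUSH 79 : 79
PUSH 8  : 79 8
POP     : 79
PUSH 41 : 79 41
SWAP    : 41 79
DUP     : 41 79 79
ROT     : 79 79 41
PUSH -2 : 79 79 41 -2

4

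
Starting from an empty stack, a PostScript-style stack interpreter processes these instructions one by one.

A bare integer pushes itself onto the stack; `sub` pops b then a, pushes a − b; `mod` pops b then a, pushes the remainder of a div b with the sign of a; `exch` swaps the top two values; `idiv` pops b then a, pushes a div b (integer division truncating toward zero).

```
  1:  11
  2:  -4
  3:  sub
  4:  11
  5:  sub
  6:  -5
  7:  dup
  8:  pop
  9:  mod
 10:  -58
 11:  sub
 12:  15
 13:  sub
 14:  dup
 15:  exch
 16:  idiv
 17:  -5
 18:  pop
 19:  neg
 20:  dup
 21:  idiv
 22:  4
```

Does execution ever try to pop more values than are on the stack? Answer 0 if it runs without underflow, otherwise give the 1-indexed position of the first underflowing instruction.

11    11
-4    11 -4
sub   15
11    15 11
sub   4
-5    4 -5
dup   4 -5 -5
pop   4 -5
mod   4
-58   4 -58
sub   62
15    62 15
sub   47
dup   47 47
exch  47 47
idiv  1
-5    1 -5
pop   1
neg   -1
dup   -1 -1
idiv  1
4     1 4

0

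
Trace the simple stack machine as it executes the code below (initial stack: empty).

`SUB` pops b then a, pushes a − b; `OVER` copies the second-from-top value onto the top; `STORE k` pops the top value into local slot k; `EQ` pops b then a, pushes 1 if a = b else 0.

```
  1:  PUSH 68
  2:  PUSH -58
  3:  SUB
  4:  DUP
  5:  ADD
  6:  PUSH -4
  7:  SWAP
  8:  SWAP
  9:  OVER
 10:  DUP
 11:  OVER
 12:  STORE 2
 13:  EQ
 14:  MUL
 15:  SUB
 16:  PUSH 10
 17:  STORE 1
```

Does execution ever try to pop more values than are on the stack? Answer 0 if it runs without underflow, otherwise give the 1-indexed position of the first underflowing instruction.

PUSH 68   [68]
PUSH -58  [68, -58]
SUB       [126]
DUP       [126, 126]
ADD       [252]
PUSH -4   [252, -4]
SWAP      [-4, 252]
SWAP      [252, -4]
OVER      [252, -4, 252]
DUP       [252, -4, 252, 252]
OVER      [252, -4, 252, 252, 252]
STORE 2   [252, -4, 252, 252]
EQ        [252, -4, 1]
MUL       [252, -4]
SUB       [256]
PUSH 10   [256, 10]
STORE 1   [256]

0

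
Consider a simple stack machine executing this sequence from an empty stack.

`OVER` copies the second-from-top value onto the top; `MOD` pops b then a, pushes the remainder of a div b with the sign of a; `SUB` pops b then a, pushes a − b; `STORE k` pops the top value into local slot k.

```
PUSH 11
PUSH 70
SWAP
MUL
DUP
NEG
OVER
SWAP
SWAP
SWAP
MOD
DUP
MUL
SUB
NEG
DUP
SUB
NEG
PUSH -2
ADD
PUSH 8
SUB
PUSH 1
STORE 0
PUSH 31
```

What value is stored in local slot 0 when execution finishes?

1

PUSH 11 -> 11
PUSH 70 -> 11 70
SWAP    -> 70 11
MUL     -> 770
DUP     -> 770 770
NEG     -> 770 -770
OVER    -> 770 -770 770
SWAP    -> 770 770 -770
SWAP    -> 770 -770 770
SWAP    -> 770 770 -770
MOD     -> 770 0
DUP     -> 770 0 0
MUL     -> 770 0
SUB     -> 770
NEG     -> -770
DUP     -> -770 -770
SUB     -> 0
NEG     -> 0
PUSH -2 -> 0 -2
ADD     -> -2
PUSH 8  -> -2 8
SUB     -> -10
PUSH 1  -> -10 1
STORE 0 -> -10
PUSH 31 -> -10 31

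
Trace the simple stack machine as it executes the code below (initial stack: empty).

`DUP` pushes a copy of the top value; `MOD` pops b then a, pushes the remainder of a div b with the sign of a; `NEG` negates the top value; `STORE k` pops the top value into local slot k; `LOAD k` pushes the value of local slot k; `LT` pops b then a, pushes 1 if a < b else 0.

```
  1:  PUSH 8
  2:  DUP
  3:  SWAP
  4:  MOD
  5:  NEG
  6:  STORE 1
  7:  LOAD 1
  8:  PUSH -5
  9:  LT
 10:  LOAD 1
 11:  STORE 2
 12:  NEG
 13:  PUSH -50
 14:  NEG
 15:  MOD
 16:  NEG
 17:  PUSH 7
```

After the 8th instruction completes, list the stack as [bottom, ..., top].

PUSH 8  → 8
DUP     → 8 8
SWAP    → 8 8
MOD     → 0
NEG     → 0
STORE 1 → (empty)
LOAD 1  → 0
PUSH -5 → 0 -5

[0, -5]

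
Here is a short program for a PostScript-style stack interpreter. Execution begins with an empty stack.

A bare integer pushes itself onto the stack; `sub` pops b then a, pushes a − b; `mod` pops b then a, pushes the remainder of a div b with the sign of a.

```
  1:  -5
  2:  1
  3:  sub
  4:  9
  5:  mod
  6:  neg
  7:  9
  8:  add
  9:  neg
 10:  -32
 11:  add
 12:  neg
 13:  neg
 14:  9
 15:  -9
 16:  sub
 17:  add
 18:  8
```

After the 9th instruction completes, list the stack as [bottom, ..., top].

[-15]

-5   [-5]
1    [-5, 1]
sub  [-6]
9    [-6, 9]
mod  [-6]
neg  [6]
9    [6, 9]
add  [15]
neg  [-15]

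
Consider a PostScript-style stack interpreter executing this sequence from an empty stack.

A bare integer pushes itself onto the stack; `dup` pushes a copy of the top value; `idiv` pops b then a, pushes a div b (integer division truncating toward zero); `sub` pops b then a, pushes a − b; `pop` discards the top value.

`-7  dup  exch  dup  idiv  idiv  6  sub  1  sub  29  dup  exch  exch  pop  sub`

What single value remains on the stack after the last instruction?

-7   : [-7]
dup  : [-7, -7]
exch : [-7, -7]
dup  : [-7, -7, -7]
idiv : [-7, 1]
idiv : [-7]
6    : [-7, 6]
sub  : [-13]
1    : [-13, 1]
sub  : [-14]
29   : [-14, 29]
dup  : [-14, 29, 29]
exch : [-14, 29, 29]
exch : [-14, 29, 29]
pop  : [-14, 29]
sub  : [-43]

-43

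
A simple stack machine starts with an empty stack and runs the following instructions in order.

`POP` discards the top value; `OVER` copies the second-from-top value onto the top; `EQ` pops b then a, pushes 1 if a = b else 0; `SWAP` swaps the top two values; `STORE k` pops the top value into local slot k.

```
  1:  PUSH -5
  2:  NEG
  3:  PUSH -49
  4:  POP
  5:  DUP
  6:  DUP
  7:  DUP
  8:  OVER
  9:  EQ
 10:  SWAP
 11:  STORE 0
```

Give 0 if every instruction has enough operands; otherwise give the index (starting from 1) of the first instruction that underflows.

0

PUSH -5   [-5]
NEG       [5]
PUSH -49  [5, -49]
POP       [5]
DUP       [5, 5]
DUP       [5, 5, 5]
DUP       [5, 5, 5, 5]
OVER      [5, 5, 5, 5, 5]
EQ        [5, 5, 5, 1]
SWAP      [5, 5, 1, 5]
STORE 0   [5, 5, 1]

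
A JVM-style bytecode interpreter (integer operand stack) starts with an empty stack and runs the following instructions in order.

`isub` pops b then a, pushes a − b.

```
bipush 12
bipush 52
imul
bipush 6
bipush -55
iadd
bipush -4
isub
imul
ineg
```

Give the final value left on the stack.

28080

bipush 12  : 12
bipush 52  : 12 52
imul       : 624
bipush 6   : 624 6
bipush -55 : 624 6 -55
iadd       : 624 -49
bipush -4  : 624 -49 -4
isub       : 624 -45
imul       : -28080
ineg       : 28080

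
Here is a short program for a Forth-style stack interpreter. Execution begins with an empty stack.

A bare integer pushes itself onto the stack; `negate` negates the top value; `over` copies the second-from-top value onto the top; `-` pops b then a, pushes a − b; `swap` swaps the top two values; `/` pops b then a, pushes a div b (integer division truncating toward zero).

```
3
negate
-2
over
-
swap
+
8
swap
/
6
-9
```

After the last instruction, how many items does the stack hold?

3      : 3
negate : -3
-2     : -3 -2
over   : -3 -2 -3
-      : -3 1
swap   : 1 -3
+      : -2
8      : -2 8
swap   : 8 -2
/      : -4
6      : -4 6
-9     : -4 6 -9

3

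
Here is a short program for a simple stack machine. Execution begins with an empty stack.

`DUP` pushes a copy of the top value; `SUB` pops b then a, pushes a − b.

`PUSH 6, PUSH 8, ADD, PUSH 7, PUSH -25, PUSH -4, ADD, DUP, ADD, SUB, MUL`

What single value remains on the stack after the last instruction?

910

PUSH 6   → [6]
PUSH 8   → [6, 8]
ADD      → [14]
PUSH 7   → [14, 7]
PUSH -25 → [14, 7, -25]
PUSH -4  → [14, 7, -25, -4]
ADD      → [14, 7, -29]
DUP      → [14, 7, -29, -29]
ADD      → [14, 7, -58]
SUB      → [14, 65]
MUL      → [910]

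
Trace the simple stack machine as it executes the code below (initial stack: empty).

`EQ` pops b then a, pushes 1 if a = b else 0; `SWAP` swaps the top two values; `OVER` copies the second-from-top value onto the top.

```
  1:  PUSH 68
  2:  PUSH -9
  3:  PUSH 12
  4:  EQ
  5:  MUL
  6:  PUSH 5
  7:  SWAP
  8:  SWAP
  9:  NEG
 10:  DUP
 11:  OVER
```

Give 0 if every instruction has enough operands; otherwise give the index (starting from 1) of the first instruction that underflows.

PUSH 68 : 68
PUSH -9 : 68 -9
PUSH 12 : 68 -9 12
EQ      : 68 0
MUL     : 0
PUSH 5  : 0 5
SWAP    : 5 0
SWAP    : 0 5
NEG     : 0 -5
DUP     : 0 -5 -5
OVER    : 0 -5 -5 -5

0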